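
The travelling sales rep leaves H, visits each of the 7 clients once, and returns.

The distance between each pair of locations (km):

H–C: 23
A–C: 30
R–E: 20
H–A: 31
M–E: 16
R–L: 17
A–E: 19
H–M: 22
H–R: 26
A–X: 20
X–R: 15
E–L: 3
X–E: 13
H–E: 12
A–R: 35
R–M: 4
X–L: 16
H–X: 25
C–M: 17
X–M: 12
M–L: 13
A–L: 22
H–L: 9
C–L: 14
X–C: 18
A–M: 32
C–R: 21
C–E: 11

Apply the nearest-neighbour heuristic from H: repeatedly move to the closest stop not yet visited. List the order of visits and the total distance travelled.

H → [L:9 / E:12 / M:22 / C:23 / X:25 / R:26 / A:31] → L (9)
L → [E:3 / M:13 / C:14 / X:16 / R:17 / A:22] → E (3)
E → [C:11 / X:13 / M:16 / A:19 / R:20] → C (11)
C → [M:17 / X:18 / R:21 / A:30] → M (17)
M → [R:4 / X:12 / A:32] → R (4)
R → [X:15 / A:35] → X (15)
X → [A:20] → A (20)
Return A→H: 31.
Total = 9 + 3 + 11 + 17 + 4 + 15 + 20 + 31 = 110.

Total distance 110 km via the nearest-neighbour route H → L → E → C → M → R → X → A → H.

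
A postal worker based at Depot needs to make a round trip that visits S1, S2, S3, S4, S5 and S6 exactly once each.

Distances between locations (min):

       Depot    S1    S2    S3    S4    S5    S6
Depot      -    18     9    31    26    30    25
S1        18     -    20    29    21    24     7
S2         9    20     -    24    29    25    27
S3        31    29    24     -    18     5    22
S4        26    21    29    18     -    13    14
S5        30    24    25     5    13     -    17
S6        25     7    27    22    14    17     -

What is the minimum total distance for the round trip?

Minimum total distance: 90 min.

Depot → S1 → S2 → S3 → S4 → S5 → S6 → Depot: 18+20+24+18+13+17+25 = 135
Depot → S1 → S2 → S3 → S4 → S6 → S5 → Depot: 18+20+24+18+14+17+30 = 141
Depot → S1 → S2 → S3 → S5 → S4 → S6 → Depot: 18+20+24+5+13+14+25 = 119
Depot → S1 → S2 → S3 → S5 → S6 → S4 → Depot: 18+20+24+5+17+14+26 = 124
Depot → S1 → S2 → S3 → S6 → S4 → S5 → Depot: 18+20+24+22+14+13+30 = 141
Depot → S1 → S2 → S3 → S6 → S5 → S4 → Depot: 18+20+24+22+17+13+26 = 140
Depot → S1 → S2 → S4 → S3 → S5 → S6 → Depot: 18+20+29+18+5+17+25 = 132
Depot → S1 → S2 → S4 → S3 → S6 → S5 → Depot: 18+20+29+18+22+17+30 = 154
… (352 more)
Depot → S1 → S6 → S4 → S5 → S3 → S2 → Depot: 18+7+14+13+5+24+9 = 90  ← best
The minimum is 90.
One optimal route: Depot → S1 → S6 → S4 → S5 → S3 → S2 → Depot (or its reverse).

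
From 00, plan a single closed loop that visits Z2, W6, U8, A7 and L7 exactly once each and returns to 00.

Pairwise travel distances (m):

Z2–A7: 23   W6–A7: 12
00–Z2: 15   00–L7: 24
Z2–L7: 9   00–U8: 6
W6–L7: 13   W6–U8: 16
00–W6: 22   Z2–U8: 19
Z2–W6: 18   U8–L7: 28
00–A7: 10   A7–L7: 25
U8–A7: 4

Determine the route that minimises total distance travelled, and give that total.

With 5 stops there are 5!/2 = 60 distinct round trips (a route and its reverse cost the same).
00 - Z2 - W6 - U8 - A7 - L7 - 00: 15+18+16+4+25+24 = 102
00 - Z2 - W6 - U8 - L7 - A7 - 00: 15+18+16+28+25+10 = 112
00 - Z2 - W6 - A7 - U8 - L7 - 00: 15+18+12+4+28+24 = 101
00 - Z2 - W6 - A7 - L7 - U8 - 00: 15+18+12+25+28+6 = 104
00 - Z2 - W6 - L7 - U8 - A7 - 00: 15+18+13+28+4+10 = 88
00 - Z2 - W6 - L7 - A7 - U8 - 00: 15+18+13+25+4+6 = 81
00 - Z2 - U8 - W6 - A7 - L7 - 00: 15+19+16+12+25+24 = 111
00 - Z2 - U8 - W6 - L7 - A7 - 00: 15+19+16+13+25+10 = 98
00 - Z2 - U8 - A7 - W6 - L7 - 00: 15+19+4+12+13+24 = 87
00 - Z2 - U8 - A7 - L7 - W6 - 00: 15+19+4+25+13+22 = 98
00 - Z2 - U8 - L7 - W6 - A7 - 00: 15+19+28+13+12+10 = 97
00 - Z2 - U8 - L7 - A7 - W6 - 00: 15+19+28+25+12+22 = 121
00 - Z2 - A7 - W6 - U8 - L7 - 00: 15+23+12+16+28+24 = 118
00 - Z2 - A7 - W6 - L7 - U8 - 00: 15+23+12+13+28+6 = 97
… (46 more)
00 - Z2 - L7 - W6 - A7 - U8 - 00: 15+9+13+12+4+6 = 59  ← best
The minimum is 59.
One optimal route: 00 → Z2 → L7 → W6 → A7 → U8 → 00 (or its reverse).

59 m — the shortest possible round trip.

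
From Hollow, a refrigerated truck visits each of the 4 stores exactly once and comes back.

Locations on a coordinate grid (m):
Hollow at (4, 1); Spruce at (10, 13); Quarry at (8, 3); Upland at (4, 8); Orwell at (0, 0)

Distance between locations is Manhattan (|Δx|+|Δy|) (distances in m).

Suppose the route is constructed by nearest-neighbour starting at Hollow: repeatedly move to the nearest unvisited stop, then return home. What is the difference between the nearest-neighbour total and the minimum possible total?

The nearest-neighbour route is 8 m longer than optimal.

From Hollow: Orwell=5, Quarry=6, Upland=7, Spruce=18 → choose Orwell (5).
From Orwell: Quarry=11, Upland=12, Spruce=23 → choose Quarry (11).
From Quarry: Upland=9, Spruce=12 → choose Upland (9).
From Upland: Spruce=11 → choose Spruce (11).
NN route Hollow → Orwell → Quarry → Upland → Spruce → Hollow costs 54.
Optimal: Hollow → Quarry → Spruce → Upland → Orwell → Hollow costs 46 (by enumerating all 12 distinct tours).
Excess = 54 − 46 = 8.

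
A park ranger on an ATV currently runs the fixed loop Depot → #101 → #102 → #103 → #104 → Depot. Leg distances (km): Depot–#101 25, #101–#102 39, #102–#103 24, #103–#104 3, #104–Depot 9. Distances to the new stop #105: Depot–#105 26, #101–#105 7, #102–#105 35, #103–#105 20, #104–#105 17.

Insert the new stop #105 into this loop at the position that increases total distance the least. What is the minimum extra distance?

Insertion cost between consecutive stops i–j is d(i,#105) + d(#105,j) − d(i,j):
  between Depot and #101: 26 + 7 − 25 = 8
  between #101 and #102: 7 + 35 − 39 = 3
  between #102 and #103: 35 + 20 − 24 = 31
  between #103 and #104: 20 + 17 − 3 = 34
  between #104 and Depot: 17 + 26 − 9 = 34
Cheapest insertion is between #101 and #102, adding 3.
New total = 100 + 3 = 103.

Minimum extra distance: 3 km, inserting #105 between #101 and #102.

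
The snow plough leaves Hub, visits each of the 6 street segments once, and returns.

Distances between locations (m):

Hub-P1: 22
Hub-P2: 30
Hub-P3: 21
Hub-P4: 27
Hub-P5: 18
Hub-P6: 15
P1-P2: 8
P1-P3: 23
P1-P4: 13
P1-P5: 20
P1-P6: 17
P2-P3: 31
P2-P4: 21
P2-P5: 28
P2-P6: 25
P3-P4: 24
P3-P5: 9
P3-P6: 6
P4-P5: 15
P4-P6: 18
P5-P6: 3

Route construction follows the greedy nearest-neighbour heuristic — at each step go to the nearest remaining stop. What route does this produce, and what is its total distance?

Total distance 106 m via the nearest-neighbour route Hub → P6 → P5 → P3 → P1 → P2 → P4 → Hub.

From Hub: distances to unvisited — P6=15, P5=18, P3=21, P1=22, P4=27, P2=30. Nearest is P6 (15).
From P6: distances to unvisited — P5=3, P3=6, P1=17, P4=18, P2=25. Nearest is P5 (3).
From P5: distances to unvisited — P3=9, P4=15, P1=20, P2=28. Nearest is P3 (9).
From P3: distances to unvisited — P1=23, P4=24, P2=31. Nearest is P1 (23).
From P1: distances to unvisited — P2=8, P4=13. Nearest is P2 (8).
From P2: distances to unvisited — P4=21. Nearest is P4 (21).
Return P4→Hub: 27.
Total = 15 + 3 + 9 + 23 + 8 + 21 + 27 = 106.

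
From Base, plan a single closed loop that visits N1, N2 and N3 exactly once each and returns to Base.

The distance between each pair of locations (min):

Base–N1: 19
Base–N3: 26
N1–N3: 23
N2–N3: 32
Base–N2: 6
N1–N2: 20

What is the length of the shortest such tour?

There are 3 distinct closed tours to check (reversals are equivalent).
Base - N1 - N2 - N3 - Base: 19+20+32+26 = 97
Base - N1 - N3 - N2 - Base: 19+23+32+6 = 80
Base - N2 - N1 - N3 - Base: 6+20+23+26 = 75
The minimum is 75.
One optimal route: Base → N2 → N1 → N3 → Base (or its reverse).

Minimum total distance: 75 min.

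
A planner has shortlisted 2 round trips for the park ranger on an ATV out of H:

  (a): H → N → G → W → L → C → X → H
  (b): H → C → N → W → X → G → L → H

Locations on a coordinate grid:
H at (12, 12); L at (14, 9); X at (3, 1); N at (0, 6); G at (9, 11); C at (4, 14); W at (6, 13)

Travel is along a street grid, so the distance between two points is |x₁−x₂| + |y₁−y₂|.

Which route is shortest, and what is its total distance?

Shortest is (b), total 78.

(a): 18 + 14 + 5 + 12 + 15 + 14 + 20 = 98
(b): 10 + 12 + 13 + 15 + 16 + 7 + 5 = 78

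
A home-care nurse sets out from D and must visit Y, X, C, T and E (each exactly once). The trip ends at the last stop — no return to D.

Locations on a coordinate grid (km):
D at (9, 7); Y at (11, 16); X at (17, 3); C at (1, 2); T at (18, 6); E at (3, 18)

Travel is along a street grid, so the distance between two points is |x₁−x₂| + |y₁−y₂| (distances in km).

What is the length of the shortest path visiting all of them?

There are 5! = 120 possible orderings.
D - Y - X - C - T - E: 11+19+17+21+27 = 95
D - Y - X - C - E - T: 11+19+17+18+27 = 92
D - Y - X - T - C - E: 11+19+4+21+18 = 73
D - Y - X - T - E - C: 11+19+4+27+18 = 79
D - Y - X - E - C - T: 11+19+29+18+21 = 98
D - Y - X - E - T - C: 11+19+29+27+21 = 107
D - Y - C - X - T - E: 11+24+17+4+27 = 83
D - Y - C - X - E - T: 11+24+17+29+27 = 108
D - Y - C - T - X - E: 11+24+21+4+29 = 89
D - Y - C - T - E - X: 11+24+21+27+29 = 112
D - Y - C - E - X - T: 11+24+18+29+4 = 86
D - Y - C - E - T - X: 11+24+18+27+4 = 84
D - Y - T - X - C - E: 11+17+4+17+18 = 67
D - Y - T - X - E - C: 11+17+4+29+18 = 79
… (106 more)
D - T - X - C - E - Y: 10+4+17+18+10 = 59  ← best
The minimum is 59.
One shortest path: D → T → X → C → E → Y.

Minimum one-way distance = 59 km.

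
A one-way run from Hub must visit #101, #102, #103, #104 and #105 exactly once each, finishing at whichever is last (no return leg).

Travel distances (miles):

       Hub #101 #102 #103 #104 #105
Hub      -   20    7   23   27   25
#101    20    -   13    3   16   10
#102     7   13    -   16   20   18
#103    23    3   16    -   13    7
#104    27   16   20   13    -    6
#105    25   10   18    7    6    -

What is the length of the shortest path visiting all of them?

Shortest open route: 36 miles.

There are 5! = 120 possible orderings.
Hub → #101 → #102 → #103 → #104 → #105: 20+13+16+13+6 = 68
Hub → #101 → #102 → #103 → #105 → #104: 20+13+16+7+6 = 62
Hub → #101 → #102 → #104 → #103 → #105: 20+13+20+13+7 = 73
Hub → #101 → #102 → #104 → #105 → #103: 20+13+20+6+7 = 66
Hub → #101 → #102 → #105 → #103 → #104: 20+13+18+7+13 = 71
Hub → #101 → #102 → #105 → #104 → #103: 20+13+18+6+13 = 70
Hub → #101 → #103 → #102 → #104 → #105: 20+3+16+20+6 = 65
Hub → #101 → #103 → #102 → #105 → #104: 20+3+16+18+6 = 63
Hub → #101 → #103 → #104 → #102 → #105: 20+3+13+20+18 = 74
Hub → #101 → #103 → #104 → #105 → #102: 20+3+13+6+18 = 60
Hub → #101 → #103 → #105 → #102 → #104: 20+3+7+18+20 = 68
Hub → #101 → #103 → #105 → #104 → #102: 20+3+7+6+20 = 56
Hub → #101 → #104 → #102 → #103 → #105: 20+16+20+16+7 = 79
Hub → #101 → #104 → #102 → #105 → #103: 20+16+20+18+7 = 81
… (106 more)
Hub → #102 → #101 → #103 → #105 → #104: 7+13+3+7+6 = 36  ← best
The minimum is 36.
One shortest path: Hub → #102 → #101 → #103 → #105 → #104.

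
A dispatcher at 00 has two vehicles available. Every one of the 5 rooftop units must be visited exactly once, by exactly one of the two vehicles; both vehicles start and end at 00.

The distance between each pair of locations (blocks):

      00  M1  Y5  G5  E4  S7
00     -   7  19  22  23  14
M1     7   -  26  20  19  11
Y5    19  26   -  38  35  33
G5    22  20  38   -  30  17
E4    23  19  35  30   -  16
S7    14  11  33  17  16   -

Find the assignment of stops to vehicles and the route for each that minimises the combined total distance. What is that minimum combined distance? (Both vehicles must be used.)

Try each way of splitting the stops between the two vehicles (each non-empty) and, for each split, find the best tour for each vehicle:
  {M1} + {Y5, G5, E4, S7}: 14 + 109 = 123
  {Y5} + {M1, G5, E4, S7}: 38 + 81 = 119
  {M1, Y5} + {G5, E4, S7}: 52 + 78 = 130
  {G5} + {M1, Y5, E4, S7}: 44 + 88 = 132
  {M1, G5} + {Y5, E4, S7}: 49 + 84 = 133
  {Y5, G5} + {M1, E4, S7}: 79 + 56 = 135
  … (15 splits in total)
Best: vehicle 1 00 → Y5 → 00 = 38; vehicle 2 00 → M1 → E4 → S7 → G5 → 00 = 81; combined 119.

119 blocks — the smallest possible combined total.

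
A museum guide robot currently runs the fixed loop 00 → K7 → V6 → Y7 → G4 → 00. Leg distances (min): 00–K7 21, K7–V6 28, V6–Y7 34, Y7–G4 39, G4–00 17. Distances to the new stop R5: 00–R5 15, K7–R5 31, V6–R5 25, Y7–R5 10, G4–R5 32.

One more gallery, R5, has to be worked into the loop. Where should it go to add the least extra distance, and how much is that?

Insertion cost between consecutive stops i–j is d(i,R5) + d(R5,j) − d(i,j):
  between 00 and K7: 15 + 31 − 21 = 25
  between K7 and V6: 31 + 25 − 28 = 28
  between V6 and Y7: 25 + 10 − 34 = 1
  between Y7 and G4: 10 + 32 − 39 = 3
  between G4 and 00: 32 + 15 − 17 = 30
Cheapest insertion is between V6 and Y7, adding 1.
New total = 139 + 1 = 140.

+1 min — insert R5 between V6 and Y7.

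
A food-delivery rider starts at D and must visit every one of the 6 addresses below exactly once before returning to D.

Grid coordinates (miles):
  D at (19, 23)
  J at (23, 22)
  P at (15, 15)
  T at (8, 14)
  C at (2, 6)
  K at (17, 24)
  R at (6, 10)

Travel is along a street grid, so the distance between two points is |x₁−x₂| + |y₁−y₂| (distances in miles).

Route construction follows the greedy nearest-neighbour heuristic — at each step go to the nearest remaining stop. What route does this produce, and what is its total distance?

Nearest-neighbour total = 82 miles; route D → K → J → P → T → R → C → D.

D → [K:3 / J:5 / P:12 / T:20 / R:26 / C:34] → K (3)
K → [J:8 / P:11 / T:19 / R:25 / C:33] → J (8)
J → [P:15 / T:23 / R:29 / C:37] → P (15)
P → [T:8 / R:14 / C:22] → T (8)
T → [R:6 / C:14] → R (6)
R → [C:8] → C (8)
Return C→D: 34.
Total = 3 + 8 + 15 + 8 + 6 + 8 + 34 = 82.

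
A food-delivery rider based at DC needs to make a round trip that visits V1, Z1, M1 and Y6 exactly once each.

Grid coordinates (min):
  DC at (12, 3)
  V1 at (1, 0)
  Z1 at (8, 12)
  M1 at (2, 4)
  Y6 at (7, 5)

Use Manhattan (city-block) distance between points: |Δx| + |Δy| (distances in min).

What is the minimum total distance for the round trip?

46 min — the shortest possible round trip.

DC→V1→Z1→M1→Y6→DC: 14+19+14+6+7 = 60
DC→V1→Z1→Y6→M1→DC: 14+19+8+6+11 = 58
DC→V1→M1→Z1→Y6→DC: 14+5+14+8+7 = 48
DC→V1→M1→Y6→Z1→DC: 14+5+6+8+13 = 46
DC→V1→Y6→Z1→M1→DC: 14+11+8+14+11 = 58
DC→V1→Y6→M1→Z1→DC: 14+11+6+14+13 = 58
DC→Z1→V1→M1→Y6→DC: 13+19+5+6+7 = 50
DC→Z1→V1→Y6→M1→DC: 13+19+11+6+11 = 60
DC→Z1→M1→V1→Y6→DC: 13+14+5+11+7 = 50
DC→Z1→Y6→V1→M1→DC: 13+8+11+5+11 = 48
DC→M1→V1→Z1→Y6→DC: 11+5+19+8+7 = 50
DC→M1→Z1→V1→Y6→DC: 11+14+19+11+7 = 62
The minimum is 46.
One optimal route: DC → V1 → M1 → Y6 → Z1 → DC (or its reverse).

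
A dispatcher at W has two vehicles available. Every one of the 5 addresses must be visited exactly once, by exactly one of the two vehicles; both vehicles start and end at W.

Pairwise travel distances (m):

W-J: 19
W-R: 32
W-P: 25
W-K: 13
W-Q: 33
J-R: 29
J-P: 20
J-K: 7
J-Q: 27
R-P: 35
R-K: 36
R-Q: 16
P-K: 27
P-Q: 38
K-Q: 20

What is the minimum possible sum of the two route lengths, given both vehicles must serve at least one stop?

There are 2^4 − 1 = 15 ways to divide the 5 stops into two non-empty groups. For each, the best each vehicle can do is its own shortest tour through its group:
  {J} + {R, P, K, Q}: 38 + 109 = 147
  {R} + {J, P, K, Q}: 64 + 105 = 169
  {J, R} + {P, K, Q}: 80 + 96 = 176
  {P} + {J, R, K, Q}: 50 + 94 = 144
  {J, P} + {R, K, Q}: 64 + 81 = 145
  {R, P} + {J, K, Q}: 92 + 79 = 171
  … (15 splits in total)
Best: vehicle 1 W → P → W = 50; vehicle 2 W → J → K → Q → R → W = 94; combined 144.

144 m — the smallest possible combined total.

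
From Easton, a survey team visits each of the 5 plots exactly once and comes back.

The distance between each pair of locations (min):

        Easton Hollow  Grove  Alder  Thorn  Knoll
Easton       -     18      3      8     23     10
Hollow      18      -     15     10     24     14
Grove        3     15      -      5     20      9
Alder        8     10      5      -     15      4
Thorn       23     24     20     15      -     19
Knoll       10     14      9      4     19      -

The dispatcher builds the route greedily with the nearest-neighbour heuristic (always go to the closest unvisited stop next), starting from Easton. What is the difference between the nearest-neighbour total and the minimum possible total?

Easton: Grove=3, Alder=8, Knoll=10, Hollow=18, Thorn=23 ⇒ Grove
Grove: Alder=5, Knoll=9, Hollow=15, Thorn=20 ⇒ Alder
Alder: Knoll=4, Hollow=10, Thorn=15 ⇒ Knoll
Knoll: Hollow=14, Thorn=19 ⇒ Hollow
Hollow: Thorn=24 ⇒ Thorn
NN route Easton → Grove → Alder → Knoll → Hollow → Thorn → Easton costs 73.
Optimal: Easton → Grove → Hollow → Thorn → Alder → Knoll → Easton costs 71 (by enumerating all 60 distinct tours).
Excess = 73 − 71 = 2.

The nearest-neighbour route is 2 min longer than optimal.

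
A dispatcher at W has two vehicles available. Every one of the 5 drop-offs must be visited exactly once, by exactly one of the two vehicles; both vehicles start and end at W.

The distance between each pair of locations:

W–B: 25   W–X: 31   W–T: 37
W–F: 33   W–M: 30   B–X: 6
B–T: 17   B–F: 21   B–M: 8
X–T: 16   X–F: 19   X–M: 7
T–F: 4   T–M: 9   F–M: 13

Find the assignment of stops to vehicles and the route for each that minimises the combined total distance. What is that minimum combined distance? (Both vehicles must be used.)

Minimum combined distance: 134.

Try each way of splitting the stops between the two vehicles (each non-empty) and, for each split, find the best tour for each vehicle:
  {B} + {X, T, F, M}: 50 + 84 = 134
  {X} + {B, T, F, M}: 62 + 79 = 141
  {B, X} + {T, F, M}: 62 + 76 = 138
  {T} + {B, X, F, M}: 74 + 84 = 158
  {B, T} + {X, F, M}: 79 + 84 = 163
  {X, T} + {B, F, M}: 84 + 79 = 163
  … (15 splits in total)
Best: vehicle 1 W → B → W = 50; vehicle 2 W → X → M → T → F → W = 84; combined 134.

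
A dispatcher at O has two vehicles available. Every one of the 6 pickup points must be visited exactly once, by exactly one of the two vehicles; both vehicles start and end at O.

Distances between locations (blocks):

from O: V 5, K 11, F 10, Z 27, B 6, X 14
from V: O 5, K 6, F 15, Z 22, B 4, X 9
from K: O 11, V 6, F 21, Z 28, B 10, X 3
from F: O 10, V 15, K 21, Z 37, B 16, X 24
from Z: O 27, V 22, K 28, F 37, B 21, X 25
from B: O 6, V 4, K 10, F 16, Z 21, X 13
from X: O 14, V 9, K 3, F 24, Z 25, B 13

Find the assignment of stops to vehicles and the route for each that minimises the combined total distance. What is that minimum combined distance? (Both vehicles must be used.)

86 blocks — the smallest possible combined total.

There are 2^5 − 1 = 31 ways to divide the 6 stops into two non-empty groups. For each, the best each vehicle can do is its own shortest tour through its group:
  {V} + {K, F, Z, B, X}: 10 + 86 = 96
  {K} + {V, F, Z, B, X}: 22 + 86 = 108
  {V, K} + {F, Z, B, X}: 22 + 86 = 108
  {F} + {V, K, Z, B, X}: 20 + 66 = 86
  {V, F} + {K, Z, B, X}: 30 + 66 = 96
  {K, F} + {V, Z, B, X}: 42 + 66 = 108
  … (31 splits in total)
Best: vehicle 1 O → F → O = 20; vehicle 2 O → V → K → X → Z → B → O = 66; combined 86.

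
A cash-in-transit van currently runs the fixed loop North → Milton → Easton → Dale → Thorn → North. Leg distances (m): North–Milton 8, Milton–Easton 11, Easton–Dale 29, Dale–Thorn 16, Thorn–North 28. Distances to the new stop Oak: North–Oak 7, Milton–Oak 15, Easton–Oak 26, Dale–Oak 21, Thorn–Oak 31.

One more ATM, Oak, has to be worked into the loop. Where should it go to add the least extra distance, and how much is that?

Minimum extra distance: 10 m, inserting Oak between Thorn and North.

Insertion cost between consecutive stops i–j is d(i,Oak) + d(Oak,j) − d(i,j):
  between North and Milton: 7 + 15 − 8 = 14
  between Milton and Easton: 15 + 26 − 11 = 30
  between Easton and Dale: 26 + 21 − 29 = 18
  between Dale and Thorn: 21 + 31 − 16 = 36
  between Thorn and North: 31 + 7 − 28 = 10
Cheapest insertion is between Thorn and North, adding 10.
New total = 92 + 10 = 102.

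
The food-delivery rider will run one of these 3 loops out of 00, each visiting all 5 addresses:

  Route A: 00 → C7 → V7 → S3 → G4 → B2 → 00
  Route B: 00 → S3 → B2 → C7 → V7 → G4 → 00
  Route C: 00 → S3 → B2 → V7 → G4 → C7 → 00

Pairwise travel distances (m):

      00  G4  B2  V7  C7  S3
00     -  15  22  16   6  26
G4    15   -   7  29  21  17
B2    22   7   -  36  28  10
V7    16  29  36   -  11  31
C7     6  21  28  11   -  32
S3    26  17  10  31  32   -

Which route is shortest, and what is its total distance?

Shortest is Route A, total 94 m.

Route A: 6 + 11 + 31 + 17 + 7 + 22 = 94
Route B: 26 + 10 + 28 + 11 + 29 + 15 = 119
Route C: 26 + 10 + 36 + 29 + 21 + 6 = 128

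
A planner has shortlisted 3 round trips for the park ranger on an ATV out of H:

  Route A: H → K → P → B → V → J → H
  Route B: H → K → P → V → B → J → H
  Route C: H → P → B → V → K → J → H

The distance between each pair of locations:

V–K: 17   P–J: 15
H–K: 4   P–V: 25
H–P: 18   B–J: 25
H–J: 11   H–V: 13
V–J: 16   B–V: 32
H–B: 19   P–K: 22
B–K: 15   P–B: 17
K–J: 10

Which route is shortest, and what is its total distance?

Shortest is Route A, total 102.

Route A: 4 + 22 + 17 + 32 + 16 + 11 = 102
Route B: 4 + 22 + 25 + 32 + 25 + 11 = 119
Route C: 18 + 17 + 32 + 17 + 10 + 11 = 105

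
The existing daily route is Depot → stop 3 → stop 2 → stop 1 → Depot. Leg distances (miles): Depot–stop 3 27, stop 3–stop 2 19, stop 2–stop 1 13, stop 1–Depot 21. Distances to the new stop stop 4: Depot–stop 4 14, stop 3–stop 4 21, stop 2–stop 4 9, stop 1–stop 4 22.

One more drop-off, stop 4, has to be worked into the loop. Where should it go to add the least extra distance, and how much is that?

Insertion cost between consecutive stops i–j is d(i,stop 4) + d(stop 4,j) − d(i,j):
  between Depot and stop 3: 14 + 21 − 27 = 8
  between stop 3 and stop 2: 21 + 9 − 19 = 11
  between stop 2 and stop 1: 9 + 22 − 13 = 18
  between stop 1 and Depot: 22 + 14 − 21 = 15
Cheapest insertion is between Depot and stop 3, adding 8.
New total = 80 + 8 = 88.

Minimum extra distance: 8 miles, inserting stop 4 between Depot and stop 3.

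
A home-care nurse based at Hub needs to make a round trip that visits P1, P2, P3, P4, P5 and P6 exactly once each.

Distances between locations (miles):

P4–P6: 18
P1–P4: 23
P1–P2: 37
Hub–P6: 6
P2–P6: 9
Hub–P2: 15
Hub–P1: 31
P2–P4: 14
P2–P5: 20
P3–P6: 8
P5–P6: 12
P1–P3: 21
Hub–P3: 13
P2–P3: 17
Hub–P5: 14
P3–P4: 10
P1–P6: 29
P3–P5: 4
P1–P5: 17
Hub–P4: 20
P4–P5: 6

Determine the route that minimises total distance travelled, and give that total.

With 6 stops there are 6!/2 = 360 distinct round trips (a route and its reverse cost the same).
Hub→P1→P2→P3→P4→P5→P6→Hub: 31+37+17+10+6+12+6 = 119
Hub→P1→P2→P3→P4→P6→P5→Hub: 31+37+17+10+18+12+14 = 139
Hub→P1→P2→P3→P5→P4→P6→Hub: 31+37+17+4+6+18+6 = 119
Hub→P1→P2→P3→P5→P6→P4→Hub: 31+37+17+4+12+18+20 = 139
Hub→P1→P2→P3→P6→P4→P5→Hub: 31+37+17+8+18+6+14 = 131
Hub→P1→P2→P3→P6→P5→P4→Hub: 31+37+17+8+12+6+20 = 131
Hub→P1→P2→P4→P3→P5→P6→Hub: 31+37+14+10+4+12+6 = 114
Hub→P1→P2→P4→P3→P6→P5→Hub: 31+37+14+10+8+12+14 = 126
… (352 more)
Hub→P3→P1→P5→P4→P2→P6→Hub: 13+21+17+6+14+9+6 = 86  ← best
The minimum is 86.
One optimal route: Hub → P3 → P1 → P5 → P4 → P2 → P6 → Hub (or its reverse).

86 miles — the shortest possible round trip.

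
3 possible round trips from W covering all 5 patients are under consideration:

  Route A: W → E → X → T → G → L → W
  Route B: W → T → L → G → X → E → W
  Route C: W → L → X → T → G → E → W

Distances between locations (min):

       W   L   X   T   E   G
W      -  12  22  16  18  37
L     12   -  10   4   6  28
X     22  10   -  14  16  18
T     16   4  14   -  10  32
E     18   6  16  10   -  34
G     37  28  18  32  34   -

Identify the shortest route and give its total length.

100 min — Route B is the shortest.

Route A: 18 + 16 + 14 + 32 + 28 + 12 = 120
Route B: 16 + 4 + 28 + 18 + 16 + 18 = 100
Route C: 12 + 10 + 14 + 32 + 34 + 18 = 120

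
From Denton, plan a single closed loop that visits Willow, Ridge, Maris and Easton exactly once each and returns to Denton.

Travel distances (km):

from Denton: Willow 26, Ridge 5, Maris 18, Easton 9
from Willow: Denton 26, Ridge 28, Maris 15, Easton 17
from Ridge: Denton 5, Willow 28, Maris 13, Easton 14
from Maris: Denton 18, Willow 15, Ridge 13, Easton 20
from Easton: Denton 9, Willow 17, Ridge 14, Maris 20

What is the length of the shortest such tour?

There are 12 distinct closed tours to check (reversals are equivalent).
Denton → Willow → Ridge → Maris → Easton → Denton: 26+28+13+20+9 = 96
Denton → Willow → Ridge → Easton → Maris → Denton: 26+28+14+20+18 = 106
Denton → Willow → Maris → Ridge → Easton → Denton: 26+15+13+14+9 = 77
Denton → Willow → Maris → Easton → Ridge → Denton: 26+15+20+14+5 = 80
Denton → Willow → Easton → Ridge → Maris → Denton: 26+17+14+13+18 = 88
Denton → Willow → Easton → Maris → Ridge → Denton: 26+17+20+13+5 = 81
Denton → Ridge → Willow → Maris → Easton → Denton: 5+28+15+20+9 = 77
Denton → Ridge → Willow → Easton → Maris → Denton: 5+28+17+20+18 = 88
Denton → Ridge → Maris → Willow → Easton → Denton: 5+13+15+17+9 = 59
Denton → Ridge → Easton → Willow → Maris → Denton: 5+14+17+15+18 = 69
Denton → Maris → Willow → Ridge → Easton → Denton: 18+15+28+14+9 = 84
Denton → Maris → Ridge → Willow → Easton → Denton: 18+13+28+17+9 = 85
The minimum is 59.
One optimal route: Denton → Ridge → Maris → Willow → Easton → Denton (or its reverse).

Minimum total distance: 59 km.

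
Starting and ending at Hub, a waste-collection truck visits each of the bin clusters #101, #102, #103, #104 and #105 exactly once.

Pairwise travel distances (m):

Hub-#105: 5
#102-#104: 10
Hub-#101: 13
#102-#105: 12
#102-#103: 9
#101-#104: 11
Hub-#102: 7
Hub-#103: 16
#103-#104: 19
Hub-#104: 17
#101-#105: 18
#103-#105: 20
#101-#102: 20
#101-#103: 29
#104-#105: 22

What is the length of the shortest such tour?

68 m — the shortest possible round trip.

Hub→#101→#102→#103→#104→#105→Hub: 13+20+9+19+22+5 = 88
Hub→#101→#102→#103→#105→#104→Hub: 13+20+9+20+22+17 = 101
Hub→#101→#102→#104→#103→#105→Hub: 13+20+10+19+20+5 = 87
Hub→#101→#102→#104→#105→#103→Hub: 13+20+10+22+20+16 = 101
Hub→#101→#102→#105→#103→#104→Hub: 13+20+12+20+19+17 = 101
Hub→#101→#102→#105→#104→#103→Hub: 13+20+12+22+19+16 = 102
Hub→#101→#103→#102→#104→#105→Hub: 13+29+9+10+22+5 = 88
Hub→#101→#103→#102→#105→#104→Hub: 13+29+9+12+22+17 = 102
Hub→#101→#103→#104→#102→#105→Hub: 13+29+19+10+12+5 = 88
Hub→#101→#103→#104→#105→#102→Hub: 13+29+19+22+12+7 = 102
Hub→#101→#103→#105→#102→#104→Hub: 13+29+20+12+10+17 = 101
Hub→#101→#103→#105→#104→#102→Hub: 13+29+20+22+10+7 = 101
Hub→#101→#104→#102→#103→#105→Hub: 13+11+10+9+20+5 = 68
Hub→#101→#104→#102→#105→#103→Hub: 13+11+10+12+20+16 = 82
… (46 more)
The minimum is 68.
One optimal route: Hub → #101 → #104 → #102 → #103 → #105 → Hub (or its reverse).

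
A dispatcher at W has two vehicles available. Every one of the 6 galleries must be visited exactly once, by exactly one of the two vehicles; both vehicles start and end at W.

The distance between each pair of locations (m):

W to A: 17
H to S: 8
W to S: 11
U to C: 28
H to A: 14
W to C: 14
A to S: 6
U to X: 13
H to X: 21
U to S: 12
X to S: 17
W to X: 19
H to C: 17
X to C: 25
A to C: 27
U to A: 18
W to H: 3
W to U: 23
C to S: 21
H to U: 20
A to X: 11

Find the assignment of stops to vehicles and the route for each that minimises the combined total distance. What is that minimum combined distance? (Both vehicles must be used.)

There are 2^5 − 1 = 31 ways to divide the 6 stops into two non-empty groups. For each, the best each vehicle can do is its own shortest tour through its group:
  {H} + {U, A, X, C, S}: 6 + 83 = 89
  {U} + {H, A, X, C, S}: 46 + 67 = 113
  {H, U} + {A, X, C, S}: 46 + 67 = 113
  {A} + {H, U, X, C, S}: 34 + 75 = 109
  {H, A} + {U, X, C, S}: 34 + 75 = 109
  {U, A} + {H, X, C, S}: 58 + 67 = 125
  … (31 splits in total)
Best: vehicle 1 W → H → W = 6; vehicle 2 W → C → U → X → A → S → W = 83; combined 89.

89 m — the smallest possible combined total.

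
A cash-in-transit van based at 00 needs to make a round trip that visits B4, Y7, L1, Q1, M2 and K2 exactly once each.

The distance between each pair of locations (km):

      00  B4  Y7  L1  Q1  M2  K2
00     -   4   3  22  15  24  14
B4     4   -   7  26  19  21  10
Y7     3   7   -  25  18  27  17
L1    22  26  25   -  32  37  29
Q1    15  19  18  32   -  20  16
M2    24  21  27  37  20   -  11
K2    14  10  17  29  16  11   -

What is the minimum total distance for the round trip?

Shortest round trip = 105 km.

With 6 stops there are 6!/2 = 360 distinct round trips (a route and its reverse cost the same).
00→B4→Y7→L1→Q1→M2→K2→00: 4+7+25+32+20+11+14 = 113
00→B4→Y7→L1→Q1→K2→M2→00: 4+7+25+32+16+11+24 = 119
00→B4→Y7→L1→M2→Q1→K2→00: 4+7+25+37+20+16+14 = 123
00→B4→Y7→L1→M2→K2→Q1→00: 4+7+25+37+11+16+15 = 115
00→B4→Y7→L1→K2→Q1→M2→00: 4+7+25+29+16+20+24 = 125
00→B4→Y7→L1→K2→M2→Q1→00: 4+7+25+29+11+20+15 = 111
00→B4→Y7→Q1→L1→M2→K2→00: 4+7+18+32+37+11+14 = 123
00→B4→Y7→Q1→L1→K2→M2→00: 4+7+18+32+29+11+24 = 125
… (352 more)
00→B4→K2→M2→Q1→L1→Y7→00: 4+10+11+20+32+25+3 = 105  ← best
The minimum is 105.
One optimal route: 00 → B4 → K2 → M2 → Q1 → L1 → Y7 → 00 (or its reverse).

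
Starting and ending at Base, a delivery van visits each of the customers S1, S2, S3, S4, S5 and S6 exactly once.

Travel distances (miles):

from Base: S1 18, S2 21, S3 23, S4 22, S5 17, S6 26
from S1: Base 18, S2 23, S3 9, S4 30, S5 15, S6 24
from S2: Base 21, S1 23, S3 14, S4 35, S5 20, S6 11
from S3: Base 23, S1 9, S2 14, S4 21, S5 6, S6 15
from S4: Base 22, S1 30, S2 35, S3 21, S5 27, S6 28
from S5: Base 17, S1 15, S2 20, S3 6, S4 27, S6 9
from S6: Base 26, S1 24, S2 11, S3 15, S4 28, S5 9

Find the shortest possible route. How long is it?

Shortest round trip = 108 miles.

There are 360 distinct closed tours to check (reversals are equivalent).
Base → S1 → S2 → S3 → S4 → S5 → S6 → Base: 18+23+14+21+27+9+26 = 138
Base → S1 → S2 → S3 → S4 → S6 → S5 → Base: 18+23+14+21+28+9+17 = 130
Base → S1 → S2 → S3 → S5 → S4 → S6 → Base: 18+23+14+6+27+28+26 = 142
Base → S1 → S2 → S3 → S5 → S6 → S4 → Base: 18+23+14+6+9+28+22 = 120
Base → S1 → S2 → S3 → S6 → S4 → S5 → Base: 18+23+14+15+28+27+17 = 142
Base → S1 → S2 → S3 → S6 → S5 → S4 → Base: 18+23+14+15+9+27+22 = 128
Base → S1 → S2 → S4 → S3 → S5 → S6 → Base: 18+23+35+21+6+9+26 = 138
Base → S1 → S2 → S4 → S3 → S6 → S5 → Base: 18+23+35+21+15+9+17 = 138
… (352 more)
Base → S2 → S6 → S5 → S1 → S3 → S4 → Base: 21+11+9+15+9+21+22 = 108  ← best
The minimum is 108.
One optimal route: Base → S2 → S6 → S5 → S1 → S3 → S4 → Base (or its reverse).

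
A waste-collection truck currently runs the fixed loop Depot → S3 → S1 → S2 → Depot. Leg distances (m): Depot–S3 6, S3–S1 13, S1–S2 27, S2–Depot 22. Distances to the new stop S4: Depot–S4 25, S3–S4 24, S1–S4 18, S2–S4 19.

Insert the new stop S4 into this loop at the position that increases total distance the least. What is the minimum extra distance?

Insertion cost between consecutive stops i–j is d(i,S4) + d(S4,j) − d(i,j):
  between Depot and S3: 25 + 24 − 6 = 43
  between S3 and S1: 24 + 18 − 13 = 29
  between S1 and S2: 18 + 19 − 27 = 10
  between S2 and Depot: 19 + 25 − 22 = 22
Cheapest insertion is between S1 and S2, adding 10.
New total = 68 + 10 = 78.

+10 m — insert S4 between S1 and S2.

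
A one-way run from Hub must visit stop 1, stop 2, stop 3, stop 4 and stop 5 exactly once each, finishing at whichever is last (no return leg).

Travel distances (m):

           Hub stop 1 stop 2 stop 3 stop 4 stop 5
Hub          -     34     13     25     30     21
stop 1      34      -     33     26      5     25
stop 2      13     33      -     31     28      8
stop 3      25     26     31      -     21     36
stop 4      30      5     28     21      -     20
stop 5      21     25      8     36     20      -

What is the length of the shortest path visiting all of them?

There are 5! = 120 possible orderings.
Hub → stop 1 → stop 2 → stop 3 → stop 4 → stop 5: 34+33+31+21+20 = 139
Hub → stop 1 → stop 2 → stop 3 → stop 5 → stop 4: 34+33+31+36+20 = 154
Hub → stop 1 → stop 2 → stop 4 → stop 3 → stop 5: 34+33+28+21+36 = 152
Hub → stop 1 → stop 2 → stop 4 → stop 5 → stop 3: 34+33+28+20+36 = 151
Hub → stop 1 → stop 2 → stop 5 → stop 3 → stop 4: 34+33+8+36+21 = 132
Hub → stop 1 → stop 2 → stop 5 → stop 4 → stop 3: 34+33+8+20+21 = 116
Hub → stop 1 → stop 3 → stop 2 → stop 4 → stop 5: 34+26+31+28+20 = 139
Hub → stop 1 → stop 3 → stop 2 → stop 5 → stop 4: 34+26+31+8+20 = 119
Hub → stop 1 → stop 3 → stop 4 → stop 2 → stop 5: 34+26+21+28+8 = 117
Hub → stop 1 → stop 3 → stop 4 → stop 5 → stop 2: 34+26+21+20+8 = 109
Hub → stop 1 → stop 3 → stop 5 → stop 2 → stop 4: 34+26+36+8+28 = 132
Hub → stop 1 → stop 3 → stop 5 → stop 4 → stop 2: 34+26+36+20+28 = 144
Hub → stop 1 → stop 4 → stop 2 → stop 3 → stop 5: 34+5+28+31+36 = 134
Hub → stop 1 → stop 4 → stop 2 → stop 5 → stop 3: 34+5+28+8+36 = 111
… (106 more)
Hub → stop 2 → stop 5 → stop 1 → stop 4 → stop 3: 13+8+25+5+21 = 72  ← best
The minimum is 72.
One shortest path: Hub → stop 2 → stop 5 → stop 1 → stop 4 → stop 3.

Minimum one-way distance = 72 m.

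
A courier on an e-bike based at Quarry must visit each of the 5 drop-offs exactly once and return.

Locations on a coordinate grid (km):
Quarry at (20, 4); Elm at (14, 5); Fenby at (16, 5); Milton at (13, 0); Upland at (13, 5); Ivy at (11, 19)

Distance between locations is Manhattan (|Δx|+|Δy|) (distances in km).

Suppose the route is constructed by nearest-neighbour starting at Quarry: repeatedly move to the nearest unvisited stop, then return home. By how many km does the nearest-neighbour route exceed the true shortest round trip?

Quarry: Fenby=5, Elm=7, Upland=8, Milton=11, Ivy=24 ⇒ Fenby
Fenby: Elm=2, Upland=3, Milton=8, Ivy=19 ⇒ Elm
Elm: Upland=1, Milton=6, Ivy=17 ⇒ Upland
Upland: Milton=5, Ivy=16 ⇒ Milton
Milton: Ivy=21 ⇒ Ivy
NN route Quarry → Fenby → Elm → Upland → Milton → Ivy → Quarry costs 58.
Optimal: Quarry → Fenby → Elm → Upland → Ivy → Milton → Quarry costs 56 (by enumerating all 60 distinct tours).
Excess = 58 − 56 = 2.

2 km longer than the optimal tour.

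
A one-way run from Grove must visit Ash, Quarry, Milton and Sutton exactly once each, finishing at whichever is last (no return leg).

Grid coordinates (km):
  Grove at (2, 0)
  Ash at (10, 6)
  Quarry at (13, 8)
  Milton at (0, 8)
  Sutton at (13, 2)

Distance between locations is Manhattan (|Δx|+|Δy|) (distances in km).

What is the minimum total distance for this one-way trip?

Shortest open route: 33 km.

There are 4! = 24 possible orderings.
Grove→Ash→Quarry→Milton→Sutton: 14+5+13+19 = 51
Grove→Ash→Quarry→Sutton→Milton: 14+5+6+19 = 44
Grove→Ash→Milton→Quarry→Sutton: 14+12+13+6 = 45
Grove→Ash→Milton→Sutton→Quarry: 14+12+19+6 = 51
Grove→Ash→Sutton→Quarry→Milton: 14+7+6+13 = 40
Grove→Ash→Sutton→Milton→Quarry: 14+7+19+13 = 53
Grove→Quarry→Ash→Milton→Sutton: 19+5+12+19 = 55
Grove→Quarry→Ash→Sutton→Milton: 19+5+7+19 = 50
Grove→Quarry→Milton→Ash→Sutton: 19+13+12+7 = 51
Grove→Quarry→Milton→Sutton→Ash: 19+13+19+7 = 58
Grove→Quarry→Sutton→Ash→Milton: 19+6+7+12 = 44
Grove→Quarry→Sutton→Milton→Ash: 19+6+19+12 = 56
Grove→Milton→Ash→Quarry→Sutton: 10+12+5+6 = 33
Grove→Milton→Ash→Sutton→Quarry: 10+12+7+6 = 35
… (10 more)
The minimum is 33.
One shortest path: Grove → Milton → Ash → Quarry → Sutton.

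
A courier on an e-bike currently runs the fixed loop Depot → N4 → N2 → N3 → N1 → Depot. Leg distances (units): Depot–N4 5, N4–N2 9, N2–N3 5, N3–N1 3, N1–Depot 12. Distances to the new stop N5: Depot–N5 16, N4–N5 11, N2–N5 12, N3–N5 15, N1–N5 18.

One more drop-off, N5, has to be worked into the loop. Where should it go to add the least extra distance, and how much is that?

Adding 14 by placing N5 on the N4–N2 leg.

Insertion cost between consecutive stops i–j is d(i,N5) + d(N5,j) − d(i,j):
  between Depot and N4: 16 + 11 − 5 = 22
  between N4 and N2: 11 + 12 − 9 = 14
  between N2 and N3: 12 + 15 − 5 = 22
  between N3 and N1: 15 + 18 − 3 = 30
  between N1 and Depot: 18 + 16 − 12 = 22
Cheapest insertion is between N4 and N2, adding 14.
New total = 34 + 14 = 48.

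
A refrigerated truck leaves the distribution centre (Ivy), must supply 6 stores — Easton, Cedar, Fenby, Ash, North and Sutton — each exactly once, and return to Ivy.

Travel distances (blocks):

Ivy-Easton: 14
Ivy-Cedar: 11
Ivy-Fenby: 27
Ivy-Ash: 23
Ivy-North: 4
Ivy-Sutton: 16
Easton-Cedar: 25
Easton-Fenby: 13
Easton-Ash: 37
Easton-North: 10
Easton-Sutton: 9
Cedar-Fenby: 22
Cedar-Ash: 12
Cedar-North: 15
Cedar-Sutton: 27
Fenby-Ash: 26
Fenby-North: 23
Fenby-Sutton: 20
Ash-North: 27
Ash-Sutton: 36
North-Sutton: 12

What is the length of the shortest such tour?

There are 360 distinct closed tours to check (reversals are equivalent).
Ivy-Easton-Cedar-Fenby-Ash-North-Sutton-Ivy: 14+25+22+26+27+12+16 = 142
Ivy-Easton-Cedar-Fenby-Ash-Sutton-North-Ivy: 14+25+22+26+36+12+4 = 139
Ivy-Easton-Cedar-Fenby-North-Ash-Sutton-Ivy: 14+25+22+23+27+36+16 = 163
Ivy-Easton-Cedar-Fenby-North-Sutton-Ash-Ivy: 14+25+22+23+12+36+23 = 155
Ivy-Easton-Cedar-Fenby-Sutton-Ash-North-Ivy: 14+25+22+20+36+27+4 = 148
Ivy-Easton-Cedar-Fenby-Sutton-North-Ash-Ivy: 14+25+22+20+12+27+23 = 143
Ivy-Easton-Cedar-Ash-Fenby-North-Sutton-Ivy: 14+25+12+26+23+12+16 = 128
Ivy-Easton-Cedar-Ash-Fenby-Sutton-North-Ivy: 14+25+12+26+20+12+4 = 113
… (352 more)
Ivy-Cedar-Ash-Fenby-Easton-Sutton-North-Ivy: 11+12+26+13+9+12+4 = 87  ← best
The minimum is 87.
One optimal route: Ivy → Cedar → Ash → Fenby → Easton → Sutton → North → Ivy (or its reverse).

87 blocks — the shortest possible round trip.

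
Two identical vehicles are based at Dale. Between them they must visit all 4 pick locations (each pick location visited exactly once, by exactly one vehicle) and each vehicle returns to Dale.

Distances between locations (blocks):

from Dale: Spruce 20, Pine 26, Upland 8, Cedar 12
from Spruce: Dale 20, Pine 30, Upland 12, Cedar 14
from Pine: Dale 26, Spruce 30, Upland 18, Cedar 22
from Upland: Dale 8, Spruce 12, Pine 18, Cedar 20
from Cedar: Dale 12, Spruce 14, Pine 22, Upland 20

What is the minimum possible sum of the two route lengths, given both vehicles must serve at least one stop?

98 blocks — the smallest possible combined total.

There are 2^3 − 1 = 7 ways to divide the 4 stops into two non-empty groups. For each, the best each vehicle can do is its own shortest tour through its group:
  {Spruce} + {Pine, Upland, Cedar}: 40 + 60 = 100
  {Pine} + {Spruce, Upland, Cedar}: 52 + 46 = 98
  {Spruce, Pine} + {Upland, Cedar}: 76 + 40 = 116
  {Upland} + {Spruce, Pine, Cedar}: 16 + 82 = 98
  {Spruce, Upland} + {Pine, Cedar}: 40 + 60 = 100
  {Pine, Upland} + {Spruce, Cedar}: 52 + 46 = 98
  … (7 splits in total)
Best: vehicle 1 Dale → Pine → Dale = 52; vehicle 2 Dale → Upland → Spruce → Cedar → Dale = 46; combined 98.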